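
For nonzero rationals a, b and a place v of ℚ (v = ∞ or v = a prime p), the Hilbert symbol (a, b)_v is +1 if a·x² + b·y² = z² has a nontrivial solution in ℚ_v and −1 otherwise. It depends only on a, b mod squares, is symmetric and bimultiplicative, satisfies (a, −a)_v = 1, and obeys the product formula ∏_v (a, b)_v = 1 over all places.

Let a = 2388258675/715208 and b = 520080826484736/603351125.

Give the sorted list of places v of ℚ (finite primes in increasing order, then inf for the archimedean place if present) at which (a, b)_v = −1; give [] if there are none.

(a, b) ≡ (6, 330) mod (ℚ^×)²; places V = {2, 3, 5, 11, 13, 19, 23, ∞}.
(a,b)_2: α=-3, β=11; u≡3, v≡5 (mod 8); ε(u)ε(v)=1·0, αω(v)=-3·1, βω(u)=11·1; sum ≡ 0  ⇒  +1.
(a,b)_13: α=-2, u≡7; β=-6, v≡11 (mod 13); (7|13)=-1, (11|13)=-1; sign (−1)^0·-1^-6·-1^-2 = +1.
(a,b)_11: α=2, u≡10; β=1, v≡8 (mod 11); (10|11)=-1, (8|11)=-1; sign (−1)^0·-1^1·-1^2 = -1.
(a,b)_19: α=2, u≡16; β=4, v≡5 (mod 19); (16|19)=+1, (5|19)=+1; sign (−1)^0·+1^4·+1^2 = +1.
(a,b)_5: α=2, u≡4; β=-3, v≡4 (mod 5); (4|5)=+1, (4|5)=+1; sign (−1)^0·+1^-3·+1^2 = +1.
(a,b)_23: α=-2, u≡6; β=0, v≡4 (mod 23); (6|23)=+1, (4|23)=+1; sign (−1)^0·+1^0·+1^-2 = +1.
(a,b)_3: α=7, u≡2; β=11, v≡2 (mod 3); (2|3)=-1, (2|3)=-1; sign (−1)^1·-1^11·-1^7 = -1.
(a,b)_∞: sgn(6)=+, sgn(330)=+, so +1.
Ram(6, 330) = {3, 11}; no ℚ_3-point on the conic.

[3, 11]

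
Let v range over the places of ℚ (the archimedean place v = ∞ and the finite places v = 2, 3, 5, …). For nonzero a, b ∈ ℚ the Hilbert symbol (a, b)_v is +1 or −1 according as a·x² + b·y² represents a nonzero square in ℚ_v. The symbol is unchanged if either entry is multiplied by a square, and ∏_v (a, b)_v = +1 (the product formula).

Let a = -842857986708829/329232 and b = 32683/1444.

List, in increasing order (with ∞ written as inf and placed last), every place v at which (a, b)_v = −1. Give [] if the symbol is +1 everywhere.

Mod squares: a ≡ -266133, b ≡ 667. Check v ∈ {∞, 2, 3, 7, 13, 19, 23, 29}.
v=2: v_2(a)=-4, v_2(b)=-2; units ≡ 3, 3 (mod 8); ε·ε+αω+βω = 1·1+-4·1+-2·1 ≡ 1  ⇒  (a,b)_2 = -1.
v=19: a=19^-3·(≡10), b=19^-2·(≡15) mod 19; (10|19)=-1, (15|19)=-1; (−1)^{-3·-2·9}·(-1)^-2·(-1)^-3 = -1.
v=13: a=13^2·(≡9), b=13^0·(≡1) mod 13; (9|13)=+1, (1|13)=+1; (−1)^{2·0·6}·(+1)^0·(+1)^2 = +1.
v=23: a=23^3·(≡11), b=23^1·(≡1) mod 23; (11|23)=-1, (1|23)=+1; (−1)^{3·1·11}·(-1)^1·(+1)^3 = +1.
v=∞: -266133 < 0 and 667 > 0  ⇒  (a,b)_∞ = +1.
v=3: a=3^-1·(≡2), b=3^0·(≡1) mod 3; (2|3)=-1, (1|3)=+1; (−1)^{-1·0·1}·(-1)^0·(+1)^-1 = +1.
v=7: a=7^5·(≡6), b=7^2·(≡1) mod 7; (6|7)=-1, (1|7)=+1; (−1)^{5·2·3}·(-1)^2·(+1)^5 = +1.
v=29: a=29^3·(≡5), b=29^1·(≡20) mod 29; (5|29)=+1, (20|29)=+1; (−1)^{3·1·14}·(+1)^1·(+1)^3 = +1.
Ram(-266133, 667) = {2, 19}; no ℚ_2-point on the conic.

[2, 19]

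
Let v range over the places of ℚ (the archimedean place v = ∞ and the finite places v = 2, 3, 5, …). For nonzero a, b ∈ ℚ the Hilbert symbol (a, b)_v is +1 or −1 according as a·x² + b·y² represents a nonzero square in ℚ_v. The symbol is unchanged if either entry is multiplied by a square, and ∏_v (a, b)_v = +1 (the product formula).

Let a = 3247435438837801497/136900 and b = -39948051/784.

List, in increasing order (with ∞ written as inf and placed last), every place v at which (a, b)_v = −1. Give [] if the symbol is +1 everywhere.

Mod squares: a ≡ 17, b ≡ -236379. Check v ∈ {∞, 2, 3, 5, 7, 11, 13, 17, 19, 29, 37, 43}.
v=11: a=11^2·(≡8), b=11^1·(≡3) mod 11; (8|11)=-1, (3|11)=+1; (−1)^{2·1·5}·(-1)^1·(+1)^2 = -1.
v=5: a=5^-2·(≡2), b=5^0·(≡1) mod 5; (2|5)=-1, (1|5)=+1; (−1)^{-2·0·2}·(-1)^0·(+1)^-2 = +1.
v=13: a=13^2·(≡3), b=13^3·(≡1) mod 13; (3|13)=+1, (1|13)=+1; (−1)^{2·3·6}·(+1)^3·(+1)^2 = +1.
v=7: a=7^0·(≡6), b=7^-2·(≡2) mod 7; (6|7)=-1, (2|7)=+1; (−1)^{0·-2·3}·(-1)^-2·(+1)^0 = +1.
v=2: v_2(a)=-2, v_2(b)=-4; units ≡ 1, 5 (mod 8); ε·ε+αω+βω = 0·0+-2·1+-4·0 ≡ 0  ⇒  (a,b)_2 = +1.
v=∞: 17 > 0 and -236379 < 0  ⇒  (a,b)_∞ = +1.
v=37: a=37^-2·(≡20), b=37^0·(≡5) mod 37; (20|37)=-1, (5|37)=-1; (−1)^{-2·0·18}·(-1)^0·(-1)^-2 = +1.
v=29: a=29^2·(≡10), b=29^1·(≡10) mod 29; (10|29)=-1, (10|29)=-1; (−1)^{2·1·14}·(-1)^1·(-1)^2 = -1.
v=3: a=3^2·(≡2), b=3^1·(≡2) mod 3; (2|3)=-1, (2|3)=-1; (−1)^{2·1·1}·(-1)^1·(-1)^2 = -1.
v=19: a=19^2·(≡9), b=19^1·(≡6) mod 19; (9|19)=+1, (6|19)=+1; (−1)^{2·1·9}·(+1)^1·(+1)^2 = +1.
v=17: a=17^1·(≡2), b=17^0·(≡14) mod 17; (2|17)=+1, (14|17)=-1; (−1)^{1·0·8}·(+1)^0·(-1)^1 = -1.
v=43: a=43^4·(≡24), b=43^0·(≡11) mod 43; (24|43)=+1, (11|43)=+1; (−1)^{4·0·21}·(+1)^0·(+1)^4 = +1.
(17, -236379 / ℚ) ramifies at {3, 11, 17, 29}: a division algebra.

[3, 11, 17, 29]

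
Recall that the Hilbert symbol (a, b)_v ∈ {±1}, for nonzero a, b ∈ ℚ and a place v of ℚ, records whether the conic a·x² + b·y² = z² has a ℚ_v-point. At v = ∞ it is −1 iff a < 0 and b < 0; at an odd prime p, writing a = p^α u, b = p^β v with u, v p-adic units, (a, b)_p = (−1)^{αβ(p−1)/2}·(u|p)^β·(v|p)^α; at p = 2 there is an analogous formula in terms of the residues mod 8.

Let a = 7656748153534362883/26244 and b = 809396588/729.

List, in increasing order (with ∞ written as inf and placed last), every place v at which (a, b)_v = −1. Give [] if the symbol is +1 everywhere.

(a, b) ≡ (187, 1672307) mod (ℚ^×)²; places V = {2, 3, 7, 11, 13, 17, 23, 47, ∞}.
(a,b)_11: α=5, u≡8; β=2, v≡6 (mod 11); (8|11)=-1, (6|11)=-1; sign (−1)^0·-1^2·-1^5 = -1.
(a,b)_17: α=3, u≡10; β=1, v≡15 (mod 17); (10|17)=-1, (15|17)=+1; sign (−1)^0·-1^1·+1^3 = -1.
(a,b)_7: α=2, u≡3; β=1, v≡5 (mod 7); (3|7)=-1, (5|7)=-1; sign (−1)^0·-1^1·-1^2 = -1.
(a,b)_2: α=-2, β=2; u≡3, v≡3 (mod 8); ε(u)ε(v)=1·1, αω(v)=-2·1, βω(u)=2·1; sum ≡ 1  ⇒  -1.
(a,b)_13: α=2, u≡11; β=1, v≡12 (mod 13); (11|13)=-1, (12|13)=+1; sign (−1)^0·-1^1·+1^2 = -1.
(a,b)_∞: sgn(187)=+, sgn(1672307)=+, so +1.
(a,b)_47: α=2, u≡26; β=1, v≡9 (mod 47); (26|47)=-1, (9|47)=+1; sign (−1)^0·-1^1·+1^2 = -1.
(a,b)_3: α=-8, u≡1; β=-6, v≡2 (mod 3); (1|3)=+1, (2|3)=-1; sign (−1)^0·+1^-6·-1^-8 = +1.
(a,b)_23: α=2, u≡1; β=1, v≡9 (mod 23); (1|23)=+1, (9|23)=+1; sign (−1)^0·+1^1·+1^2 = +1.
Ram(187, 1672307) = {2, 7, 11, 13, 17, 47}; no ℚ_2-point on the conic.

[2, 7, 11, 13, 17, 47]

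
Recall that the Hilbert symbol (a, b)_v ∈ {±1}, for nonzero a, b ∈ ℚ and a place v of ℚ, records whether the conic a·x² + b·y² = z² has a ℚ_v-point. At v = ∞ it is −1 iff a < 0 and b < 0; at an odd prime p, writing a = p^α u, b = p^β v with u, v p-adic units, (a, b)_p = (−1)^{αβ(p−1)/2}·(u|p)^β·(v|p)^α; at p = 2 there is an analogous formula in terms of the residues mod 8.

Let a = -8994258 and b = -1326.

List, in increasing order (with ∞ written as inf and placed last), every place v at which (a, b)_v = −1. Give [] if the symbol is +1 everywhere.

[17, inf]

(a, b) ≡ (-3458, -1326) mod (ℚ^×)²; places V = {2, 3, 7, 13, 17, 19, ∞}.
(a,b)_∞: sgn(-3458)=−, sgn(-1326)=−, so -1.
(a,b)_17: α=2, u≡5; β=1, v≡7 (mod 17); (5|17)=-1, (7|17)=-1; sign (−1)^0·-1^1·-1^2 = -1.
(a,b)_19: α=1, u≡3; β=0, v≡4 (mod 19); (3|19)=-1, (4|19)=+1; sign (−1)^0·-1^0·+1^1 = +1.
(a,b)_3: α=2, u≡1; β=1, v≡2 (mod 3); (1|3)=+1, (2|3)=-1; sign (−1)^0·+1^1·-1^2 = +1.
(a,b)_13: α=1, u≡7; β=1, v≡2 (mod 13); (7|13)=-1, (2|13)=-1; sign (−1)^0·-1^1·-1^1 = +1.
(a,b)_7: α=1, u≡5; β=0, v≡4 (mod 7); (5|7)=-1, (4|7)=+1; sign (−1)^0·-1^0·+1^1 = +1.
(a,b)_2: α=1, β=1; u≡7, v≡1 (mod 8); ε(u)ε(v)=1·0, αω(v)=1·0, βω(u)=1·0; sum ≡ 0  ⇒  +1.
(-3458, -1326 / ℚ) ramifies at {17, ∞}: a division algebra.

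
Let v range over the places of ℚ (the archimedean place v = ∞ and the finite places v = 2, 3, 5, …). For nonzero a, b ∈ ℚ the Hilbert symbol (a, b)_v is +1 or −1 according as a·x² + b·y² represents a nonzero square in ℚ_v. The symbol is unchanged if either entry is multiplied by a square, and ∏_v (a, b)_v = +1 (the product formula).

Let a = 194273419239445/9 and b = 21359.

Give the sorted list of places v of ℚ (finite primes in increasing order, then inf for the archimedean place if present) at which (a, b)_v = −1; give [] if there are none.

[23, 31]

(a, b) ≡ (805, 21359) mod (ℚ^×)²; places V = {2, 3, 5, 7, 13, 23, 31, 53, ∞}.
(a,b)_13: α=2, u≡1; β=1, v≡5 (mod 13); (1|13)=+1, (5|13)=-1; sign (−1)^0·+1^1·-1^2 = +1.
(a,b)_53: α=2, u≡40; β=1, v≡32 (mod 53); (40|53)=+1, (32|53)=-1; sign (−1)^0·+1^1·-1^2 = +1.
(a,b)_7: α=1, u≡3; β=0, v≡2 (mod 7); (3|7)=-1, (2|7)=+1; sign (−1)^0·-1^0·+1^1 = +1.
(a,b)_3: α=-2, u≡1; β=0, v≡2 (mod 3); (1|3)=+1, (2|3)=-1; sign (−1)^0·+1^0·-1^-2 = +1.
(a,b)_31: α=2, u≡27; β=1, v≡7 (mod 31); (27|31)=-1, (7|31)=+1; sign (−1)^0·-1^1·+1^2 = -1.
(a,b)_5: α=1, u≡1; β=0, v≡4 (mod 5); (1|5)=+1, (4|5)=+1; sign (−1)^0·+1^0·+1^1 = +1.
(a,b)_23: α=3, u≡1; β=0, v≡15 (mod 23); (1|23)=+1, (15|23)=-1; sign (−1)^0·+1^0·-1^3 = -1.
(a,b)_∞: sgn(805)=+, sgn(21359)=+, so +1.
(a,b)_2: α=0, β=0; u≡5, v≡7 (mod 8); ε(u)ε(v)=0·1, αω(v)=0·0, βω(u)=0·1; sum ≡ 0  ⇒  +1.
|Ram(805, 21359)| = 2, even; anisotropic at {23, 31}.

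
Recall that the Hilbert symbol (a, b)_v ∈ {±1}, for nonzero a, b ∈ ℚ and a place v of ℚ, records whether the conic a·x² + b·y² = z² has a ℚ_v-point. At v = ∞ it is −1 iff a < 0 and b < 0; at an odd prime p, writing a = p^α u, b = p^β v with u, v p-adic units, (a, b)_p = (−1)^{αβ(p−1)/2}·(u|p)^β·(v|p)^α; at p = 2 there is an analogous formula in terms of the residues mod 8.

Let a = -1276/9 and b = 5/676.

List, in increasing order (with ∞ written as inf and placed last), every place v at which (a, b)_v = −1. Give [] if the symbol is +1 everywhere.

(a, b) ≡ (-319, 5) mod (ℚ^×)²; places V = {2, 3, 5, 11, 13, 29, ∞}.
(a,b)_∞: sgn(-319)=−, sgn(5)=+, so +1.
(a,b)_29: α=1, u≡8; β=0, v≡7 (mod 29); (8|29)=-1, (7|29)=+1; sign (−1)^0·-1^0·+1^1 = +1.
(a,b)_3: α=-2, u≡2; β=0, v≡2 (mod 3); (2|3)=-1, (2|3)=-1; sign (−1)^0·-1^0·-1^-2 = +1.
(a,b)_2: α=2, β=-2; u≡1, v≡5 (mod 8); ε(u)ε(v)=0·0, αω(v)=2·1, βω(u)=-2·0; sum ≡ 0  ⇒  +1.
(a,b)_5: α=0, u≡1; β=1, v≡1 (mod 5); (1|5)=+1, (1|5)=+1; sign (−1)^0·+1^1·+1^0 = +1.
(a,b)_11: α=1, u≡3; β=0, v≡1 (mod 11); (3|11)=+1, (1|11)=+1; sign (−1)^0·+1^0·+1^1 = +1.
(a,b)_13: α=0, u≡7; β=-2, v≡11 (mod 13); (7|13)=-1, (11|13)=-1; sign (−1)^0·-1^-2·-1^0 = +1.
Ram(a, b) = ∅: the form -319·x² + 5·y² − z² is isotropic over every ℚ_v, so by Hasse–Minkowski it is isotropic over ℚ.

[]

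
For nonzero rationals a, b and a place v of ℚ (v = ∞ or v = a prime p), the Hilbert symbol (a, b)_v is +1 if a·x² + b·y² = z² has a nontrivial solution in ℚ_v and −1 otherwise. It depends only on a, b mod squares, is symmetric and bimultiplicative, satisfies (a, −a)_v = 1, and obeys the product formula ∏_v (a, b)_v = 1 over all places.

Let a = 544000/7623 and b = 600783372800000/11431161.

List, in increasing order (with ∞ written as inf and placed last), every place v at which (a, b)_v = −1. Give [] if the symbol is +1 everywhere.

Mod squares: a ≡ 595, b ≡ 5. Check v ∈ {∞, 2, 3, 5, 7, 11, 13, 17, 23, 31}.
v=7: a=7^-1·(≡4), b=7^-4·(≡5) mod 7; (4|7)=+1, (5|7)=-1; (−1)^{-1·-4·3}·(+1)^-4·(-1)^-1 = -1.
v=31: a=31^0·(≡27), b=31^2·(≡28) mod 31; (27|31)=-1, (28|31)=+1; (−1)^{0·2·15}·(-1)^2·(+1)^0 = +1.
v=23: a=23^0·(≡5), b=23^-2·(≡7) mod 23; (5|23)=-1, (7|23)=-1; (−1)^{0·-2·11}·(-1)^-2·(-1)^0 = +1.
v=11: a=11^-2·(≡9), b=11^0·(≡1) mod 11; (9|11)=+1, (1|11)=+1; (−1)^{-2·0·5}·(+1)^0·(+1)^-2 = +1.
v=5: a=5^3·(≡4), b=5^5·(≡1) mod 5; (4|5)=+1, (1|5)=+1; (−1)^{3·5·2}·(+1)^5·(+1)^3 = +1.
v=2: v_2(a)=8, v_2(b)=12; units ≡ 3, 5 (mod 8); ε·ε+αω+βω = 1·0+8·1+12·1 ≡ 0  ⇒  (a,b)_2 = +1.
v=3: a=3^-2·(≡1), b=3^-2·(≡2) mod 3; (1|3)=+1, (2|3)=-1; (−1)^{-2·-2·1}·(+1)^-2·(-1)^-2 = +1.
v=13: a=13^0·(≡3), b=13^2·(≡11) mod 13; (3|13)=+1, (11|13)=-1; (−1)^{0·2·6}·(+1)^2·(-1)^0 = +1.
v=∞: 595 > 0 and 5 > 0  ⇒  (a,b)_∞ = +1.
v=17: a=17^1·(≡13), b=17^2·(≡6) mod 17; (13|17)=+1, (6|17)=-1; (−1)^{1·2·8}·(+1)^2·(-1)^1 = -1.
(595, 5 / ℚ) ramifies at {7, 17}: a division algebra.

[7, 17]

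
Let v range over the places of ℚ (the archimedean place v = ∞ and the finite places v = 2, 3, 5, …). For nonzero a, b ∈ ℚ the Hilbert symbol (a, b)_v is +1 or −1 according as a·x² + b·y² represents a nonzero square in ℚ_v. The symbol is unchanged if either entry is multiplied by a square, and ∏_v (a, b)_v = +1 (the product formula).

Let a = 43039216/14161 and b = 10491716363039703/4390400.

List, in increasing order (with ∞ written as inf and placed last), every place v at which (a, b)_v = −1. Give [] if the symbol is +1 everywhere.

[7, 17, 43, 47]

Mod squares: a ≡ 22231, b ≡ 5290978. Check v ∈ {∞, 2, 3, 5, 7, 11, 17, 43, 47}.
v=17: a=17^-2·(≡12), b=17^3·(≡16) mod 17; (12|17)=-1, (16|17)=+1; (−1)^{-2·3·8}·(-1)^3·(+1)^-2 = -1.
v=47: a=47^1·(≡12), b=47^1·(≡37) mod 47; (12|47)=+1, (37|47)=+1; (−1)^{1·1·23}·(+1)^1·(+1)^1 = -1.
v=5: a=5^0·(≡1), b=5^-2·(≡3) mod 5; (1|5)=+1, (3|5)=-1; (−1)^{0·-2·2}·(+1)^-2·(-1)^0 = +1.
v=43: a=43^1·(≡40), b=43^1·(≡4) mod 43; (40|43)=+1, (4|43)=+1; (−1)^{1·1·21}·(+1)^1·(+1)^1 = -1.
v=11: a=11^3·(≡10), b=11^5·(≡9) mod 11; (10|11)=-1, (9|11)=+1; (−1)^{3·5·5}·(-1)^5·(+1)^3 = +1.
v=3: a=3^0·(≡1), b=3^8·(≡1) mod 3; (1|3)=+1, (1|3)=+1; (−1)^{0·8·1}·(+1)^8·(+1)^0 = +1.
v=7: a=7^-2·(≡5), b=7^-3·(≡2) mod 7; (5|7)=-1, (2|7)=+1; (−1)^{-2·-3·3}·(-1)^-3·(+1)^-2 = -1.
v=2: v_2(a)=4, v_2(b)=-9; units ≡ 7, 1 (mod 8); ε·ε+αω+βω = 1·0+4·0+-9·0 ≡ 0  ⇒  (a,b)_2 = +1.
v=∞: 22231 > 0 and 5290978 > 0  ⇒  (a,b)_∞ = +1.
|Ram(22231, 5290978)| = 4, even; anisotropic at {7, 17, 43, 47}.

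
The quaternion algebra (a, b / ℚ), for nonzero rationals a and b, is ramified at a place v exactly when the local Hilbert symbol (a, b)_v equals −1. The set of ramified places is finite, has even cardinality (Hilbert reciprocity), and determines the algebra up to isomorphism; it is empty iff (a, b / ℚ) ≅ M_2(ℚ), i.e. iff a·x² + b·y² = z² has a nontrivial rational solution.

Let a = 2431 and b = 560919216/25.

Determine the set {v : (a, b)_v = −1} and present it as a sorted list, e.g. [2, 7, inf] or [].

(a, b) ≡ (2431, 289731) mod (ℚ^×)²; places V = {2, 3, 5, 11, 13, 17, 19, 23, ∞}.
(a,b)_23: α=0, u≡16; β=1, v≡9 (mod 23); (16|23)=+1, (9|23)=+1; sign (−1)^0·+1^1·+1^0 = +1.
(a,b)_3: α=0, u≡1; β=1, v≡1 (mod 3); (1|3)=+1, (1|3)=+1; sign (−1)^0·+1^1·+1^0 = +1.
(a,b)_∞: sgn(2431)=+, sgn(289731)=+, so +1.
(a,b)_13: α=1, u≡5; β=1, v≡5 (mod 13); (5|13)=-1, (5|13)=-1; sign (−1)^0·-1^1·-1^1 = +1.
(a,b)_19: α=0, u≡18; β=1, v≡9 (mod 19); (18|19)=-1, (9|19)=+1; sign (−1)^0·-1^1·+1^0 = -1.
(a,b)_11: α=1, u≡1; β=2, v≡7 (mod 11); (1|11)=+1, (7|11)=-1; sign (−1)^0·+1^2·-1^1 = -1.
(a,b)_2: α=0, β=4; u≡7, v≡3 (mod 8); ε(u)ε(v)=1·1, αω(v)=0·1, βω(u)=4·0; sum ≡ 1  ⇒  -1.
(a,b)_5: α=0, u≡1; β=-2, v≡1 (mod 5); (1|5)=+1, (1|5)=+1; sign (−1)^0·+1^-2·+1^0 = +1.
(a,b)_17: α=1, u≡7; β=1, v≡2 (mod 17); (7|17)=-1, (2|17)=+1; sign (−1)^0·-1^1·+1^1 = -1.
|Ram(2431, 289731)| = 4, even; anisotropic at {2, 11, 17, 19}.

[2, 11, 17, 19]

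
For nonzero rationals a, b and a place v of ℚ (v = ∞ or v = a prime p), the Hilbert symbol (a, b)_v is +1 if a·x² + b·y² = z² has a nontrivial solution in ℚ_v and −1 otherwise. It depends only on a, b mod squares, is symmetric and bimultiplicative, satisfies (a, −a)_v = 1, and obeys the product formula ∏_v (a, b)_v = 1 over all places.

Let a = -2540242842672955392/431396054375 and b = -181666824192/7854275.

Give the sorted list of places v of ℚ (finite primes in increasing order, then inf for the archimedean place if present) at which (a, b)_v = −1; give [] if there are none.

[2, 3, 11, 13, 29, inf]

Mod squares: a ≡ -29029, b ≡ -957. Check v ∈ {∞, 2, 3, 5, 7, 11, 13, 17, 29}.
v=∞: -29029 < 0 and -957 < 0  ⇒  (a,b)_∞ = -1.
v=17: a=17^4·(≡14), b=17^2·(≡3) mod 17; (14|17)=-1, (3|17)=-1; (−1)^{4·2·8}·(-1)^2·(-1)^4 = +1.
v=7: a=7^3·(≡1), b=7^2·(≡4) mod 7; (1|7)=+1, (4|7)=+1; (−1)^{3·2·3}·(+1)^2·(+1)^3 = +1.
v=13: a=13^-7·(≡12), b=13^-4·(≡2) mod 13; (12|13)=+1, (2|13)=-1; (−1)^{-7·-4·6}·(+1)^-4·(-1)^-7 = -1.
v=2: v_2(a)=22, v_2(b)=14; units ≡ 3, 3 (mod 8); ε·ε+αω+βω = 1·1+22·1+14·1 ≡ 1  ⇒  (a,b)_2 = -1.
v=29: a=29^1·(≡8), b=29^1·(≡20) mod 29; (8|29)=-1, (20|29)=+1; (−1)^{1·1·14}·(-1)^1·(+1)^1 = -1.
v=11: a=11^-1·(≡9), b=11^-1·(≡1) mod 11; (9|11)=+1, (1|11)=+1; (−1)^{-1·-1·5}·(+1)^-1·(+1)^-1 = -1.
v=5: a=5^-4·(≡4), b=5^-2·(≡3) mod 5; (4|5)=+1, (3|5)=-1; (−1)^{-4·-2·2}·(+1)^-2·(-1)^-4 = +1.
v=3: a=3^6·(≡2), b=3^3·(≡2) mod 3; (2|3)=-1, (2|3)=-1; (−1)^{6·3·1}·(-1)^3·(-1)^6 = -1.
|Ram(-29029, -957)| = 6, even; anisotropic at {2, 3, 11, 13, 29, ∞}.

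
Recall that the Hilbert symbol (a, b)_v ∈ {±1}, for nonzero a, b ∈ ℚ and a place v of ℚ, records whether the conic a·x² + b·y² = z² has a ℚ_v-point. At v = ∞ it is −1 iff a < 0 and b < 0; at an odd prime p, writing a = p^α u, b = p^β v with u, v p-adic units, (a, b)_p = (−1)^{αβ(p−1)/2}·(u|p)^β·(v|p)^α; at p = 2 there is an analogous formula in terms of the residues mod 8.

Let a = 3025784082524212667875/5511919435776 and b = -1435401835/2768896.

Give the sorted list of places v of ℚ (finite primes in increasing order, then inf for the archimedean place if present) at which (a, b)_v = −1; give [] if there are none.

[2, 3, 7, 31]

(a, b) ≡ (3587010, -597835) mod (ℚ^×)²; places V = {2, 3, 5, 7, 13, 17, 19, 29, 31, ∞}.
(a,b)_17: α=2, u≡7; β=0, v≡4 (mod 17); (7|17)=-1, (4|17)=+1; sign (−1)^0·-1^0·+1^2 = +1.
(a,b)_∞: sgn(3587010)=+, sgn(-597835)=−, so +1.
(a,b)_31: α=3, u≡7; β=1, v≡25 (mod 31); (7|31)=+1, (25|31)=+1; sign (−1)^1·+1^1·+1^3 = -1.
(a,b)_19: α=3, u≡4; β=1, v≡18 (mod 19); (4|19)=+1, (18|19)=-1; sign (−1)^1·+1^1·-1^3 = +1.
(a,b)_2: α=-27, β=-14; u≡1, v≡5 (mod 8); ε(u)ε(v)=0·0, αω(v)=-27·1, βω(u)=-14·0; sum ≡ 1  ⇒  -1.
(a,b)_29: α=3, u≡22; β=1, v≡1 (mod 29); (22|29)=+1, (1|29)=+1; sign (−1)^0·+1^1·+1^3 = +1.
(a,b)_5: α=3, u≡3; β=1, v≡3 (mod 5); (3|5)=-1, (3|5)=-1; sign (−1)^0·-1^1·-1^3 = +1.
(a,b)_7: α=5, u≡1; β=5, v≡4 (mod 7); (1|7)=+1, (4|7)=+1; sign (−1)^1·+1^5·+1^5 = -1.
(a,b)_13: α=-2, u≡5; β=-2, v≡4 (mod 13); (5|13)=-1, (4|13)=+1; sign (−1)^0·-1^-2·+1^-2 = +1.
(a,b)_3: α=-5, u≡2; β=0, v≡2 (mod 3); (2|3)=-1, (2|3)=-1; sign (−1)^0·-1^0·-1^-5 = -1.
|Ram(3587010, -597835)| = 4, even; anisotropic at {2, 3, 7, 31}.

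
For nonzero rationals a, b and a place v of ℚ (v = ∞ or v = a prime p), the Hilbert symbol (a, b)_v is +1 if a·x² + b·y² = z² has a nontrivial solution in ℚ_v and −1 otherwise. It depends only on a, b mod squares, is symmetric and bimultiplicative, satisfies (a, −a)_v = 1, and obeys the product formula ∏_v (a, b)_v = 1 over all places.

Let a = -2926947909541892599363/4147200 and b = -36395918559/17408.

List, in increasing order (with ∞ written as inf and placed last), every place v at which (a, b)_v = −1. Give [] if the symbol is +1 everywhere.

(a, b) ≡ (-1334, -527527) mod (ℚ^×)²; places V = {2, 3, 5, 7, 11, 13, 17, 19, 23, 29, 31, ∞}.
(a,b)_3: α=-4, u≡1; β=2, v≡2 (mod 3); (1|3)=+1, (2|3)=-1; sign (−1)^0·+1^2·-1^-4 = +1.
(a,b)_31: α=2, u≡27; β=1, v≡7 (mod 31); (27|31)=-1, (7|31)=+1; sign (−1)^0·-1^1·+1^2 = -1.
(a,b)_2: α=-11, β=-10; u≡5, v≡1 (mod 8); ε(u)ε(v)=0·0, αω(v)=-11·0, βω(u)=-10·1; sum ≡ 0  ⇒  +1.
(a,b)_13: α=2, u≡11; β=1, v≡2 (mod 13); (11|13)=-1, (2|13)=-1; sign (−1)^0·-1^1·-1^2 = -1.
(a,b)_23: α=1, u≡7; β=0, v≡13 (mod 23); (7|23)=-1, (13|23)=+1; sign (−1)^0·-1^0·+1^1 = +1.
(a,b)_5: α=-2, u≡4; β=0, v≡2 (mod 5); (4|5)=+1, (2|5)=-1; sign (−1)^0·+1^0·-1^-2 = +1.
(a,b)_11: α=4, u≡6; β=1, v≡3 (mod 11); (6|11)=-1, (3|11)=+1; sign (−1)^0·-1^1·+1^4 = -1.
(a,b)_19: α=4, u≡10; β=4, v≡10 (mod 19); (10|19)=-1, (10|19)=-1; sign (−1)^0·-1^4·-1^4 = +1.
(a,b)_17: α=2, u≡1; β=-1, v≡5 (mod 17); (1|17)=+1, (5|17)=-1; sign (−1)^0·+1^-1·-1^2 = +1.
(a,b)_7: α=2, u≡6; β=1, v≡1 (mod 7); (6|7)=-1, (1|7)=+1; sign (−1)^0·-1^1·+1^2 = -1.
(a,b)_∞: sgn(-1334)=−, sgn(-527527)=−, so -1.
(a,b)_29: α=1, u≡8; β=0, v≡2 (mod 29); (8|29)=-1, (2|29)=-1; sign (−1)^0·-1^0·-1^1 = -1.
(-1334, -527527 / ℚ) ramifies at {7, 11, 13, 29, 31, ∞}: a division algebra.

[7, 11, 13, 29, 31, inf]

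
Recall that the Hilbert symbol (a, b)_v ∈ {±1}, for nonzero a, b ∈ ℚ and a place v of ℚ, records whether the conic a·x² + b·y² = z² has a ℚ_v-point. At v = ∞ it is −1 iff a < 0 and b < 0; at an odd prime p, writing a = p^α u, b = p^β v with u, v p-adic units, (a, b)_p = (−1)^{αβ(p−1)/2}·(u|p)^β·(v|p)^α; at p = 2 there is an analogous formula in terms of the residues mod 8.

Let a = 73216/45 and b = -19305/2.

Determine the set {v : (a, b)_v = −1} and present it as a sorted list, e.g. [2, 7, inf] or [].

[3, 5]

Mod squares: a ≡ 1430, b ≡ -4290. Check v ∈ {∞, 2, 3, 5, 11, 13}.
v=3: a=3^-2·(≡2), b=3^3·(≡1) mod 3; (2|3)=-1, (1|3)=+1; (−1)^{-2·3·1}·(-1)^3·(+1)^-2 = -1.
v=13: a=13^1·(≡7), b=13^1·(≡5) mod 13; (7|13)=-1, (5|13)=-1; (−1)^{1·1·6}·(-1)^1·(-1)^1 = +1.
v=5: a=5^-1·(≡4), b=5^1·(≡2) mod 5; (4|5)=+1, (2|5)=-1; (−1)^{-1·1·2}·(+1)^1·(-1)^-1 = -1.
v=11: a=11^1·(≡1), b=11^1·(≡8) mod 11; (1|11)=+1, (8|11)=-1; (−1)^{1·1·5}·(+1)^1·(-1)^1 = +1.
v=∞: 1430 > 0 and -4290 < 0  ⇒  (a,b)_∞ = +1.
v=2: v_2(a)=9, v_2(b)=-1; units ≡ 3, 7 (mod 8); ε·ε+αω+βω = 1·1+9·0+-1·1 ≡ 0  ⇒  (a,b)_2 = +1.
(1430, -4290 / ℚ) ramifies at {3, 5}: a division algebra.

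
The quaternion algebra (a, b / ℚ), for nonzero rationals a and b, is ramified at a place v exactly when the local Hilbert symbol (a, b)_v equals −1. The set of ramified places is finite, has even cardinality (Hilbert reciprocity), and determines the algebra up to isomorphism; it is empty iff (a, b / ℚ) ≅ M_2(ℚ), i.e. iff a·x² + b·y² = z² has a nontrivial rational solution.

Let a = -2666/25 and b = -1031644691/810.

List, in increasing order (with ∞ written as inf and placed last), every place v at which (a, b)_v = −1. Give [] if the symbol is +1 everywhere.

[2, 11, 19, inf]

(a, b) ≡ (-2666, -19501790) mod (ℚ^×)²; places V = {2, 3, 5, 7, 11, 19, 23, 31, 43, ∞}.
(a,b)_7: α=0, u≡2; β=1, v≡1 (mod 7); (2|7)=+1, (1|7)=+1; sign (−1)^0·+1^1·+1^0 = +1.
(a,b)_11: α=0, u≡6; β=1, v≡6 (mod 11); (6|11)=-1, (6|11)=-1; sign (−1)^0·-1^1·-1^0 = -1.
(a,b)_5: α=-2, u≡4; β=-1, v≡2 (mod 5); (4|5)=+1, (2|5)=-1; sign (−1)^0·+1^-1·-1^-2 = +1.
(a,b)_19: α=0, u≡18; β=1, v≡15 (mod 19); (18|19)=-1, (15|19)=-1; sign (−1)^0·-1^1·-1^0 = -1.
(a,b)_23: α=0, u≡1; β=2, v≡12 (mod 23); (1|23)=+1, (12|23)=+1; sign (−1)^0·+1^2·+1^0 = +1.
(a,b)_2: α=1, β=-1; u≡3, v≡1 (mod 8); ε(u)ε(v)=1·0, αω(v)=1·0, βω(u)=-1·1; sum ≡ 1  ⇒  -1.
(a,b)_3: α=0, u≡1; β=-4, v≡1 (mod 3); (1|3)=+1, (1|3)=+1; sign (−1)^0·+1^-4·+1^0 = +1.
(a,b)_∞: sgn(-2666)=−, sgn(-19501790)=−, so -1.
(a,b)_43: α=1, u≡13; β=1, v≡33 (mod 43); (13|43)=+1, (33|43)=-1; sign (−1)^1·+1^1·-1^1 = +1.
(a,b)_31: α=1, u≡4; β=1, v≡26 (mod 31); (4|31)=+1, (26|31)=-1; sign (−1)^1·+1^1·-1^1 = +1.
(-2666, -19501790 / ℚ) ramifies at {2, 11, 19, ∞}: a division algebra.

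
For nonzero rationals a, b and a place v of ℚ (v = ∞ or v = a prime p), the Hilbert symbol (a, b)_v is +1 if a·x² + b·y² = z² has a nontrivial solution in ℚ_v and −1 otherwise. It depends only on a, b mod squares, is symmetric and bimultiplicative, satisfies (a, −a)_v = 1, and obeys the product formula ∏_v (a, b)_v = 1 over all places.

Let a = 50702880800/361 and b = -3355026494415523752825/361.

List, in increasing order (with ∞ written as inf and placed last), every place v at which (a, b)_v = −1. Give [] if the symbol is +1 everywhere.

[11, 13, 17, 31]

(a, b) ≡ (150722, -377) mod (ℚ^×)²; places V = {2, 3, 5, 7, 11, 13, 17, 19, 29, 31, ∞}.
(a,b)_3: α=0, u≡2; β=2, v≡1 (mod 3); (2|3)=-1, (1|3)=+1; sign (−1)^0·-1^2·+1^0 = +1.
(a,b)_29: α=2, u≡7; β=3, v≡6 (mod 29); (7|29)=+1, (6|29)=+1; sign (−1)^0·+1^3·+1^2 = +1.
(a,b)_13: α=1, u≡8; β=5, v≡9 (mod 13); (8|13)=-1, (9|13)=+1; sign (−1)^0·-1^5·+1^1 = -1.
(a,b)_11: α=1, u≡7; β=2, v≡8 (mod 11); (7|11)=-1, (8|11)=-1; sign (−1)^0·-1^2·-1^1 = -1.
(a,b)_2: α=5, β=0; u≡1, v≡7 (mod 8); ε(u)ε(v)=0·1, αω(v)=5·0, βω(u)=0·0; sum ≡ 0  ⇒  +1.
(a,b)_19: α=-2, u≡13; β=-2, v≡3 (mod 19); (13|19)=-1, (3|19)=-1; sign (−1)^0·-1^-2·-1^-2 = +1.
(a,b)_∞: sgn(150722)=+, sgn(-377)=−, so +1.
(a,b)_5: α=2, u≡2; β=2, v≡2 (mod 5); (2|5)=-1, (2|5)=-1; sign (−1)^0·-1^2·-1^2 = +1.
(a,b)_17: α=1, u≡9; β=2, v≡14 (mod 17); (9|17)=+1, (14|17)=-1; sign (−1)^0·+1^2·-1^1 = -1.
(a,b)_31: α=1, u≡3; β=2, v≡17 (mod 31); (3|31)=-1, (17|31)=-1; sign (−1)^0·-1^2·-1^1 = -1.
(a,b)_7: α=0, u≡3; β=2, v≡2 (mod 7); (3|7)=-1, (2|7)=+1; sign (−1)^0·-1^2·+1^0 = +1.
|Ram(150722, -377)| = 4, even; anisotropic at {11, 13, 17, 31}.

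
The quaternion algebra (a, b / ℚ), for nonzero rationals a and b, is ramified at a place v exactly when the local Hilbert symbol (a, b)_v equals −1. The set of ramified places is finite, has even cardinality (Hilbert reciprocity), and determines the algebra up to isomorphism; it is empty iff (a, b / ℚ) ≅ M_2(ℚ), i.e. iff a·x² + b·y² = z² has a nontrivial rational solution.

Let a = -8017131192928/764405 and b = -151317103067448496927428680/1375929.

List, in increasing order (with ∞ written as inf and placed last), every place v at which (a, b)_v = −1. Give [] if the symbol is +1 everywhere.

[5, 11, 13, inf]

(a, b) ≡ (-110, -27170) mod (ℚ^×)²; places V = {2, 3, 5, 7, 11, 13, 17, 19, 23, 47, ∞}.
(a,b)_5: α=-1, u≡2; β=1, v≡1 (mod 5); (2|5)=-1, (1|5)=+1; sign (−1)^0·-1^1·+1^-1 = -1.
(a,b)_3: α=0, u≡1; β=-2, v≡1 (mod 3); (1|3)=+1, (1|3)=+1; sign (−1)^0·+1^-2·+1^0 = +1.
(a,b)_7: α=0, u≡2; β=2, v≡2 (mod 7); (2|7)=+1, (2|7)=+1; sign (−1)^0·+1^2·+1^0 = +1.
(a,b)_47: α=2, u≡33; β=2, v≡20 (mod 47); (33|47)=-1, (20|47)=-1; sign (−1)^0·-1^2·-1^2 = +1.
(a,b)_17: α=-2, u≡15; β=-2, v≡13 (mod 17); (15|17)=+1, (13|17)=+1; sign (−1)^0·+1^-2·+1^-2 = +1.
(a,b)_11: α=1, u≡5; β=3, v≡4 (mod 11); (5|11)=+1, (4|11)=+1; sign (−1)^1·+1^3·+1^1 = -1.
(a,b)_19: α=2, u≡16; β=5, v≡12 (mod 19); (16|19)=+1, (12|19)=-1; sign (−1)^0·+1^5·-1^2 = +1.
(a,b)_23: α=-2, u≡21; β=-2, v≡6 (mod 23); (21|23)=-1, (6|23)=+1; sign (−1)^0·-1^-2·+1^-2 = +1.
(a,b)_∞: sgn(-110)=−, sgn(-27170)=−, so -1.
(a,b)_2: α=5, β=3; u≡1, v≡7 (mod 8); ε(u)ε(v)=0·1, αω(v)=5·0, βω(u)=3·0; sum ≡ 0  ⇒  +1.
(a,b)_13: α=4, u≡2; β=9, v≡1 (mod 13); (2|13)=-1, (1|13)=+1; sign (−1)^0·-1^9·+1^4 = -1.
Ram(-110, -27170) = {5, 11, 13, ∞}; no ℚ_5-point on the conic.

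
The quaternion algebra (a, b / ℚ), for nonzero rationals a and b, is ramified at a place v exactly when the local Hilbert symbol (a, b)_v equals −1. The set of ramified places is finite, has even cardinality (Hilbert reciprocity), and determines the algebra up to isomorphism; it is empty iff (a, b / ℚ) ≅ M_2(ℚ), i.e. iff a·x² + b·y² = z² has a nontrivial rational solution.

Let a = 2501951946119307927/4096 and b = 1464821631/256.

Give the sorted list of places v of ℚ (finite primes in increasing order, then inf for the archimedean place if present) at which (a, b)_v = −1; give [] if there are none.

[2, 3, 7, 13]

Mod squares: a ≡ 47, b ≡ 6279. Check v ∈ {∞, 2, 3, 7, 13, 23, 43, 47}.
v=23: a=23^6·(≡3), b=23^3·(≡19) mod 23; (3|23)=+1, (19|23)=-1; (−1)^{6·3·11}·(+1)^3·(-1)^6 = +1.
v=47: a=47^1·(≡25), b=47^0·(≡6) mod 47; (25|47)=+1, (6|47)=+1; (−1)^{1·0·23}·(+1)^0·(+1)^1 = +1.
v=∞: 47 > 0 and 6279 > 0  ⇒  (a,b)_∞ = +1.
v=13: a=13^0·(≡11), b=13^1·(≡11) mod 13; (11|13)=-1, (11|13)=-1; (−1)^{0·1·6}·(-1)^1·(-1)^0 = -1.
v=2: v_2(a)=-12, v_2(b)=-8; units ≡ 7, 7 (mod 8); ε·ε+αω+βω = 1·1+-12·0+-8·0 ≡ 1  ⇒  (a,b)_2 = -1.
v=7: a=7^4·(≡6), b=7^3·(≡2) mod 7; (6|7)=-1, (2|7)=+1; (−1)^{4·3·3}·(-1)^3·(+1)^4 = -1.
v=3: a=3^4·(≡2), b=3^3·(≡2) mod 3; (2|3)=-1, (2|3)=-1; (−1)^{4·3·1}·(-1)^3·(-1)^4 = -1.
v=43: a=43^2·(≡4), b=43^0·(≡36) mod 43; (4|43)=+1, (36|43)=+1; (−1)^{2·0·21}·(+1)^0·(+1)^2 = +1.
Ram(47, 6279) = {2, 3, 7, 13}; no ℚ_2-point on the conic.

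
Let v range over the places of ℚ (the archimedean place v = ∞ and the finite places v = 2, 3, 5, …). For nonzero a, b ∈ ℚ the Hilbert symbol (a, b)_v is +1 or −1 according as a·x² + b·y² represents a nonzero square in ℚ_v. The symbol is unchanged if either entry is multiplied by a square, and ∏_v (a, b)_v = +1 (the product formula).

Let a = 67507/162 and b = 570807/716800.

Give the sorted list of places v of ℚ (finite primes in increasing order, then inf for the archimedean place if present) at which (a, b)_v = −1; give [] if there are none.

Mod squares: a ≡ 374, b ≡ 609. Check v ∈ {∞, 2, 3, 5, 7, 11, 17, 19, 29}.
v=∞: 374 > 0 and 609 > 0  ⇒  (a,b)_∞ = +1.
v=3: a=3^-4·(≡2), b=3^9·(≡2) mod 3; (2|3)=-1, (2|3)=-1; (−1)^{-4·9·1}·(-1)^9·(-1)^-4 = -1.
v=29: a=29^0·(≡27), b=29^1·(≡3) mod 29; (27|29)=-1, (3|29)=-1; (−1)^{0·1·14}·(-1)^1·(-1)^0 = -1.
v=17: a=17^1·(≡3), b=17^0·(≡14) mod 17; (3|17)=-1, (14|17)=-1; (−1)^{1·0·8}·(-1)^0·(-1)^1 = -1.
v=2: v_2(a)=-1, v_2(b)=-12; units ≡ 3, 1 (mod 8); ε·ε+αω+βω = 1·0+-1·0+-12·1 ≡ 0  ⇒  (a,b)_2 = +1.
v=11: a=11^1·(≡4), b=11^0·(≡4) mod 11; (4|11)=+1, (4|11)=+1; (−1)^{1·0·5}·(+1)^0·(+1)^1 = +1.
v=19: a=19^2·(≡13), b=19^0·(≡11) mod 19; (13|19)=-1, (11|19)=+1; (−1)^{2·0·9}·(-1)^0·(+1)^2 = +1.
v=5: a=5^0·(≡1), b=5^-2·(≡1) mod 5; (1|5)=+1, (1|5)=+1; (−1)^{0·-2·2}·(+1)^-2·(+1)^0 = +1.
v=7: a=7^0·(≡6), b=7^-1·(≡5) mod 7; (6|7)=-1, (5|7)=-1; (−1)^{0·-1·3}·(-1)^-1·(-1)^0 = -1.
Ram(374, 609) = {3, 7, 17, 29}; no ℚ_3-point on the conic.

[3, 7, 17, 29]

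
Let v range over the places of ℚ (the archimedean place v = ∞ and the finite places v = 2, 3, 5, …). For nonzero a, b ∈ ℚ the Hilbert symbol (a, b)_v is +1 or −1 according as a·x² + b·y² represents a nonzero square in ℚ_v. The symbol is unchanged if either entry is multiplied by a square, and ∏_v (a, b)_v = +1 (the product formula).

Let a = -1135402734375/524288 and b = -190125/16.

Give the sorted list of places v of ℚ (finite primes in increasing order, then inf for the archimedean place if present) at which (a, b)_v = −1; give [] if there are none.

Mod squares: a ≡ -78, b ≡ -5. Check v ∈ {∞, 2, 3, 5, 7, 13}.
v=∞: -78 < 0 and -5 < 0  ⇒  (a,b)_∞ = -1.
v=7: a=7^2·(≡5), b=7^0·(≡1) mod 7; (5|7)=-1, (1|7)=+1; (−1)^{2·0·3}·(-1)^0·(+1)^2 = +1.
v=5: a=5^8·(≡3), b=5^3·(≡4) mod 5; (3|5)=-1, (4|5)=+1; (−1)^{8·3·2}·(-1)^3·(+1)^8 = -1.
v=13: a=13^3·(≡5), b=13^2·(≡2) mod 13; (5|13)=-1, (2|13)=-1; (−1)^{3·2·6}·(-1)^2·(-1)^3 = -1.
v=2: v_2(a)=-19, v_2(b)=-4; units ≡ 1, 3 (mod 8); ε·ε+αω+βω = 0·1+-19·1+-4·0 ≡ 1  ⇒  (a,b)_2 = -1.
v=3: a=3^3·(≡1), b=3^2·(≡1) mod 3; (1|3)=+1, (1|3)=+1; (−1)^{3·2·1}·(+1)^2·(+1)^3 = +1.
Ram(-78, -5) = {2, 5, 13, ∞}; no ℚ_2-point on the conic.

[2, 5, 13, inf]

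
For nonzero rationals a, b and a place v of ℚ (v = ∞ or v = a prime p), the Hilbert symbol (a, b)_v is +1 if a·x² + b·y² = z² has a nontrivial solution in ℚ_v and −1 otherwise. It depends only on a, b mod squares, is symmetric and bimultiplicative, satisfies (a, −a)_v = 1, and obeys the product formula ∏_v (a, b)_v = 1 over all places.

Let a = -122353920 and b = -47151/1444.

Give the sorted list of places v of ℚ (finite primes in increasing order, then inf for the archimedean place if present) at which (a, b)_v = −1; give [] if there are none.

Mod squares: a ≡ -53105, b ≡ -31. Check v ∈ {∞, 2, 3, 5, 13, 19, 31, 43}.
v=∞: -53105 < 0 and -31 < 0  ⇒  (a,b)_∞ = -1.
v=2: v_2(a)=8, v_2(b)=-2; units ≡ 7, 1 (mod 8); ε·ε+αω+βω = 1·0+8·0+-2·0 ≡ 0  ⇒  (a,b)_2 = +1.
v=19: a=19^1·(≡9), b=19^-2·(≡16) mod 19; (9|19)=+1, (16|19)=+1; (−1)^{1·-2·9}·(+1)^-2·(+1)^1 = +1.
v=43: a=43^1·(≡42), b=43^0·(≡18) mod 43; (42|43)=-1, (18|43)=-1; (−1)^{1·0·21}·(-1)^0·(-1)^1 = -1.
v=5: a=5^1·(≡1), b=5^0·(≡1) mod 5; (1|5)=+1, (1|5)=+1; (−1)^{1·0·2}·(+1)^0·(+1)^1 = +1.
v=3: a=3^2·(≡1), b=3^2·(≡2) mod 3; (1|3)=+1, (2|3)=-1; (−1)^{2·2·1}·(+1)^2·(-1)^2 = +1.
v=13: a=13^1·(≡4), b=13^2·(≡7) mod 13; (4|13)=+1, (7|13)=-1; (−1)^{1·2·6}·(+1)^2·(-1)^1 = -1.
v=31: a=31^0·(≡11), b=31^1·(≡24) mod 31; (11|31)=-1, (24|31)=-1; (−1)^{0·1·15}·(-1)^1·(-1)^0 = -1.
(-53105, -31 / ℚ) ramifies at {13, 31, 43, ∞}: a division algebra.

[13, 31, 43, inf]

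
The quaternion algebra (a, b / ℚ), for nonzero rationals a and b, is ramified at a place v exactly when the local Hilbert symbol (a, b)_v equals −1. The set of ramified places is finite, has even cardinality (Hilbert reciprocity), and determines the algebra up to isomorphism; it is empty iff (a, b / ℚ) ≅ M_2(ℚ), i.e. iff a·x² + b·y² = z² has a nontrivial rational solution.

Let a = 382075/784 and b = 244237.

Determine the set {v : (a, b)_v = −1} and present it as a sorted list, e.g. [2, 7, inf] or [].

(a, b) ≡ (15283, 244237) mod (ℚ^×)²; places V = {2, 5, 7, 17, 23, 29, 31, 37, 41, ∞}.
(a,b)_2: α=-4, β=0; u≡3, v≡5 (mod 8); ε(u)ε(v)=1·0, αω(v)=-4·1, βω(u)=0·1; sum ≡ 0  ⇒  +1.
(a,b)_31: α=1, u≡2; β=0, v≡19 (mod 31); (2|31)=+1, (19|31)=+1; sign (−1)^0·+1^0·+1^1 = +1.
(a,b)_41: α=0, u≡32; β=1, v≡12 (mod 41); (32|41)=+1, (12|41)=-1; sign (−1)^0·+1^1·-1^0 = +1.
(a,b)_29: α=1, u≡9; β=0, v≡28 (mod 29); (9|29)=+1, (28|29)=+1; sign (−1)^0·+1^0·+1^1 = +1.
(a,b)_∞: sgn(15283)=+, sgn(244237)=+, so +1.
(a,b)_7: α=-2, u≡4; β=1, v≡3 (mod 7); (4|7)=+1, (3|7)=-1; sign (−1)^0·+1^1·-1^-2 = +1.
(a,b)_37: α=0, u≡23; β=1, v≡15 (mod 37); (23|37)=-1, (15|37)=-1; sign (−1)^0·-1^1·-1^0 = -1.
(a,b)_23: α=0, u≡11; β=1, v≡16 (mod 23); (11|23)=-1, (16|23)=+1; sign (−1)^0·-1^1·+1^0 = -1.
(a,b)_5: α=2, u≡2; β=0, v≡2 (mod 5); (2|5)=-1, (2|5)=-1; sign (−1)^0·-1^0·-1^2 = +1.
(a,b)_17: α=1, u≡9; β=0, v≡15 (mod 17); (9|17)=+1, (15|17)=+1; sign (−1)^0·+1^0·+1^1 = +1.
Ram(15283, 244237) = {23, 37}; no ℚ_23-point on the conic.

[23, 37]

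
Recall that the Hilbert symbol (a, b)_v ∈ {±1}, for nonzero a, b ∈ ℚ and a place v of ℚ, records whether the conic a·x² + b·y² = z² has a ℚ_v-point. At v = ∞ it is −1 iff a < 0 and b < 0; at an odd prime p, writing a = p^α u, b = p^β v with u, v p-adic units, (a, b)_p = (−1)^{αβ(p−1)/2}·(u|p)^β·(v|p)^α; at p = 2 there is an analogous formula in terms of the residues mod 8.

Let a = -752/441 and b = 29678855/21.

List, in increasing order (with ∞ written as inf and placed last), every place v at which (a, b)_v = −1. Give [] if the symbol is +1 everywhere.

(a, b) ≡ (-47, 2156595) mod (ℚ^×)²; places V = {2, 3, 5, 7, 17, 19, 23, 47, ∞}.
(a,b)_7: α=-2, u≡2; β=-1, v≡1 (mod 7); (2|7)=+1, (1|7)=+1; sign (−1)^0·+1^-1·+1^-2 = +1.
(a,b)_∞: sgn(-47)=−, sgn(2156595)=+, so +1.
(a,b)_19: α=0, u≡2; β=1, v≡18 (mod 19); (2|19)=-1, (18|19)=-1; sign (−1)^0·-1^1·-1^0 = -1.
(a,b)_2: α=4, β=0; u≡1, v≡3 (mod 8); ε(u)ε(v)=0·1, αω(v)=4·1, βω(u)=0·0; sum ≡ 0  ⇒  +1.
(a,b)_5: α=0, u≡3; β=1, v≡1 (mod 5); (3|5)=-1, (1|5)=+1; sign (−1)^0·-1^1·+1^0 = -1.
(a,b)_47: α=1, u≡20; β=1, v≡39 (mod 47); (20|47)=-1, (39|47)=-1; sign (−1)^1·-1^1·-1^1 = -1.
(a,b)_17: α=0, u≡4; β=2, v≡8 (mod 17); (4|17)=+1, (8|17)=+1; sign (−1)^0·+1^2·+1^0 = +1.
(a,b)_3: α=-2, u≡1; β=-1, v≡2 (mod 3); (1|3)=+1, (2|3)=-1; sign (−1)^0·+1^-1·-1^-2 = +1.
(a,b)_23: α=0, u≡19; β=1, v≡15 (mod 23); (19|23)=-1, (15|23)=-1; sign (−1)^0·-1^1·-1^0 = -1.
Ram(-47, 2156595) = {5, 19, 23, 47}; no ℚ_5-point on the conic.

[5, 19, 23, 47]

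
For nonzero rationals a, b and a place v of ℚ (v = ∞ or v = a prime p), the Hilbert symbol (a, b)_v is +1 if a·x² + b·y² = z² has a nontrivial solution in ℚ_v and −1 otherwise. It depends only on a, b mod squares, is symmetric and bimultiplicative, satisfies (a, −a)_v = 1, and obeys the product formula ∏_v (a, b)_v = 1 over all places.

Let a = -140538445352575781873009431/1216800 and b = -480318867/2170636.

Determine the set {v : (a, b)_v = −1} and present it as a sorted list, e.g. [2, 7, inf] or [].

Mod squares: a ≡ -41101598, b ≡ -3508673. Check v ∈ {∞, 2, 3, 5, 7, 13, 17, 19, 23, 31, 37, 41}.
v=31: a=31^3·(≡15), b=31^1·(≡30) mod 31; (15|31)=-1, (30|31)=-1; (−1)^{3·1·15}·(-1)^1·(-1)^3 = -1.
v=3: a=3^-2·(≡1), b=3^2·(≡1) mod 3; (1|3)=+1, (1|3)=+1; (−1)^{-2·2·1}·(+1)^2·(+1)^-2 = +1.
v=41: a=41^1·(≡26), b=41^0·(≡2) mod 41; (26|41)=-1, (2|41)=+1; (−1)^{1·0·20}·(-1)^0·(+1)^1 = +1.
v=13: a=13^-2·(≡2), b=13^-4·(≡1) mod 13; (2|13)=-1, (1|13)=+1; (−1)^{-2·-4·6}·(-1)^-4·(+1)^-2 = +1.
v=2: v_2(a)=-5, v_2(b)=-2; units ≡ 1, 7 (mod 8); ε·ε+αω+βω = 0·1+-5·0+-2·0 ≡ 0  ⇒  (a,b)_2 = +1.
v=7: a=7^6·(≡2), b=7^1·(≡6) mod 7; (2|7)=+1, (6|7)=-1; (−1)^{6·1·3}·(+1)^1·(-1)^6 = +1.
v=19: a=19^1·(≡3), b=19^-1·(≡15) mod 19; (3|19)=-1, (15|19)=-1; (−1)^{1·-1·9}·(-1)^-1·(-1)^1 = -1.
v=23: a=23^3·(≡21), b=23^1·(≡8) mod 23; (21|23)=-1, (8|23)=+1; (−1)^{3·1·11}·(-1)^1·(+1)^3 = +1.
v=∞: -41101598 < 0 and -3508673 < 0  ⇒  (a,b)_∞ = -1.
v=37: a=37^3·(≡27), b=37^1·(≡5) mod 37; (27|37)=+1, (5|37)=-1; (−1)^{3·1·18}·(+1)^1·(-1)^3 = -1.
v=5: a=5^-2·(≡2), b=5^0·(≡3) mod 5; (2|5)=-1, (3|5)=-1; (−1)^{-2·0·2}·(-1)^0·(-1)^-2 = +1.
v=17: a=17^4·(≡13), b=17^2·(≡13) mod 17; (13|17)=+1, (13|17)=+1; (−1)^{4·2·8}·(+1)^2·(+1)^4 = +1.
|Ram(-41101598, -3508673)| = 4, even; anisotropic at {19, 31, 37, ∞}.

[19, 31, 37, inf]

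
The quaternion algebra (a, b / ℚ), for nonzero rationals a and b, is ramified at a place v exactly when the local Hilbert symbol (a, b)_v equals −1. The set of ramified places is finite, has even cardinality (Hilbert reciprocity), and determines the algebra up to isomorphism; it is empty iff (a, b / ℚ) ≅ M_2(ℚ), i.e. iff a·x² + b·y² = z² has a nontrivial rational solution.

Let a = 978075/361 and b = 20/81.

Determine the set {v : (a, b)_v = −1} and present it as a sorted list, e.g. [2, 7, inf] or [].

Mod squares: a ≡ 483, b ≡ 5. Check v ∈ {∞, 2, 3, 5, 7, 19, 23}.
v=23: a=23^1·(≡20), b=23^0·(≡17) mod 23; (20|23)=-1, (17|23)=-1; (−1)^{1·0·11}·(-1)^0·(-1)^1 = -1.
v=5: a=5^2·(≡3), b=5^1·(≡4) mod 5; (3|5)=-1, (4|5)=+1; (−1)^{2·1·2}·(-1)^1·(+1)^2 = -1.
v=7: a=7^1·(≡3), b=7^0·(≡5) mod 7; (3|7)=-1, (5|7)=-1; (−1)^{1·0·3}·(-1)^0·(-1)^1 = -1.
v=19: a=19^-2·(≡12), b=19^0·(≡4) mod 19; (12|19)=-1, (4|19)=+1; (−1)^{-2·0·9}·(-1)^0·(+1)^-2 = +1.
v=∞: 483 > 0 and 5 > 0  ⇒  (a,b)_∞ = +1.
v=3: a=3^5·(≡2), b=3^-4·(≡2) mod 3; (2|3)=-1, (2|3)=-1; (−1)^{5·-4·1}·(-1)^-4·(-1)^5 = -1.
v=2: v_2(a)=0, v_2(b)=2; units ≡ 3, 5 (mod 8); ε·ε+αω+βω = 1·0+0·1+2·1 ≡ 0  ⇒  (a,b)_2 = +1.
|Ram(483, 5)| = 4, even; anisotropic at {3, 5, 7, 23}.

[3, 5, 7, 23]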